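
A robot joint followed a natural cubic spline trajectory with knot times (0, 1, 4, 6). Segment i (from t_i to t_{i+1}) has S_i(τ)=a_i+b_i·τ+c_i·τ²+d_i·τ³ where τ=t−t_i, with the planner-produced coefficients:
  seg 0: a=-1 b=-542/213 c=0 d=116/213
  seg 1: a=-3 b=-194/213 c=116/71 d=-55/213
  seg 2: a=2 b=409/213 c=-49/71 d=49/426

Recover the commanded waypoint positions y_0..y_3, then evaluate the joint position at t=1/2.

y_0=-1 y_1=-3 y_2=2 y_3=4
S(1/2) = -313/142

y_0 = S_0(0) = a_0 = -1
y_1 = S_1(0) = a_1 = -3
y_2 = S_2(0) = a_2 = 2
y_3 = S_2(2) = 4
t_q=1/2 is in segment 0 (τ=1/2); S_0(τ)=-313/142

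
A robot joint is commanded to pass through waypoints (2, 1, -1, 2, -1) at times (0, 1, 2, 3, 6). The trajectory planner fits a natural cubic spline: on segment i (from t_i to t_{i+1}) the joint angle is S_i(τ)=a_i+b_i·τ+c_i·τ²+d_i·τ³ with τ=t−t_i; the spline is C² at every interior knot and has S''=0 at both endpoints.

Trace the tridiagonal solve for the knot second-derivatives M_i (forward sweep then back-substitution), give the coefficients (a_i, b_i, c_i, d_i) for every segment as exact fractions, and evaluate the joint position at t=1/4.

  seg 0: a=2 b=-41/116 c=0 d=-75/116
  seg 1: a=1 b=-133/58 c=-225/116 d=259/116
  seg 2: a=-1 b=61/116 c=138/29 d=-265/116
  seg 3: a=2 b=185/58 c=-243/116 d=27/116
S(1/4) = 14117/7424

Δ: Δ0=-1, Δ1=-2, Δ2=3, Δ3=-1
row 1: diag=4, rhs=-6; c'=1/4, d'=-3/2
row 2: denom=4−1·1/4=15/4; d'=(30−1·-3/2)/(15/4)=42/5
row 3: denom=8−1·4/15=116/15; d'=(-24−1·42/5)/(116/15)=-243/58
back: M3=-243/58
back: M2=42/5−4/15·-243/58=276/29
back: M1=-3/2−1/4·276/29=-225/58
M: M0=0, M1=-225/58, M2=276/29, M3=-243/58, M4=0
seg 0: a=2, c=M0/2=0, d=(M1−M0)/(6·1)=-75/116, b=Δ0−h0·(2M0+M1)/6=-41/116
seg 1: a=1, c=M1/2=-225/116, d=(M2−M1)/(6·1)=259/116, b=Δ1−h1·(2M1+M2)/6=-133/58
seg 2: a=-1, c=M2/2=138/29, d=(M3−M2)/(6·1)=-265/116, b=Δ2−h2·(2M2+M3)/6=61/116
seg 3: a=2, c=M3/2=-243/116, d=(M4−M3)/(6·3)=27/116, b=Δ3−h3·(2M3+M4)/6=185/58
t_q=1/4 → seg 0, τ=1/4; S=2+-41/116·τ+0·τ²+-75/116·τ³=14117/7424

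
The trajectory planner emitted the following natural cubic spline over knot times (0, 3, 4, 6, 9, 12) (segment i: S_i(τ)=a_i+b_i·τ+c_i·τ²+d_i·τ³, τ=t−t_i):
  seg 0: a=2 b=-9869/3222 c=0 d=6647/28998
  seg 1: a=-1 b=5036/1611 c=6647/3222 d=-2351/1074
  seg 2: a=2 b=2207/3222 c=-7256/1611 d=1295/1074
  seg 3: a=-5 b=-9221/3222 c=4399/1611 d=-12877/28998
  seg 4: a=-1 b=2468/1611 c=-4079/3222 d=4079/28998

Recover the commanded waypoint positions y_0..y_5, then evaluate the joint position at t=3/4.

y_0=2 y_1=-1 y_2=2 y_3=-5 y_4=-1 y_5=-4
S(3/4) = -4595/22912

y_0 = S_0(0) = a_0 = 2
y_1 = S_1(0) = a_1 = -1
y_2 = S_2(0) = a_2 = 2
y_3 = S_3(0) = a_3 = -5
y_4 = S_4(0) = a_4 = -1
y_5 = S_4(3) = -4
t_q=3/4 is in segment 0 (τ=3/4); S_0(τ)=-4595/22912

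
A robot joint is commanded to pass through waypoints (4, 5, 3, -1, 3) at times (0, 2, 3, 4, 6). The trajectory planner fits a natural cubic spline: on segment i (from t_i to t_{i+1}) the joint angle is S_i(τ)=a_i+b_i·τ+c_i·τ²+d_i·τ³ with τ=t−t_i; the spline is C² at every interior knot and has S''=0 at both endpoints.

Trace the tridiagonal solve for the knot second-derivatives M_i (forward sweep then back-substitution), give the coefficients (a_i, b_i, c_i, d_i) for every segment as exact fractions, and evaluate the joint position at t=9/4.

  seg 0: a=4 b=145/132 c=0 d=-79/528
  seg 1: a=5 b=-23/33 c=-79/88 d=-107/264
  seg 2: a=3 b=-89/24 c=-93/44 d=481/264
  seg 3: a=-1 b=-163/66 c=295/88 d=-295/528
S(9/4) = 26827/5632

Δ: Δ0=1/2, Δ1=-2, Δ2=-4, Δ3=2
row 1: diag=6, rhs=-15; c'=1/6, d'=-5/2
row 2: denom=4−1·1/6=23/6; d'=(-12−1·-5/2)/(23/6)=-57/23
row 3: denom=6−1·6/23=132/23; d'=(36−1·-57/23)/(132/23)=295/44
back: M3=295/44
back: M2=-57/23−6/23·295/44=-93/22
back: M1=-5/2−1/6·-93/22=-79/44
M: M0=0, M1=-79/44, M2=-93/22, M3=295/44, M4=0
seg 0: a=4, c=M0/2=0, d=(M1−M0)/(6·2)=-79/528, b=Δ0−h0·(2M0+M1)/6=145/132
seg 1: a=5, c=M1/2=-79/88, d=(M2−M1)/(6·1)=-107/264, b=Δ1−h1·(2M1+M2)/6=-23/33
seg 2: a=3, c=M2/2=-93/44, d=(M3−M2)/(6·1)=481/264, b=Δ2−h2·(2M2+M3)/6=-89/24
seg 3: a=-1, c=M3/2=295/88, d=(M4−M3)/(6·2)=-295/528, b=Δ3−h3·(2M3+M4)/6=-163/66
t_q=9/4 → seg 1, τ=1/4; S=5+-23/33·τ+-79/88·τ²+-107/264·τ³=26827/5632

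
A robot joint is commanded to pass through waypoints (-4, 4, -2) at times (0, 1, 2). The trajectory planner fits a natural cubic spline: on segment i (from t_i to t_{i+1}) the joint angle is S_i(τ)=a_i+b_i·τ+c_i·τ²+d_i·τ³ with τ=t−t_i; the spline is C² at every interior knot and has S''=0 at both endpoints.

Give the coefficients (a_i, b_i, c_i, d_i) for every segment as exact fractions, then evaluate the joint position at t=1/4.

  seg 0: a=-4 b=23/2 c=0 d=-7/2
  seg 1: a=4 b=1 c=-21/2 d=7/2
S(1/4) = -151/128

Δ: Δ0=8, Δ1=-6
row 1: diag=4, rhs=-84; c'=1/4, d'=-21
back: M1=-21
M: M0=0, M1=-21, M2=0
seg 0: a=-4, c=M0/2=0, d=(M1−M0)/(6·1)=-7/2, b=Δ0−h0·(2M0+M1)/6=23/2
seg 1: a=4, c=M1/2=-21/2, d=(M2−M1)/(6·1)=7/2, b=Δ1−h1·(2M1+M2)/6=1
t_q=1/4 → seg 0, τ=1/4; S=-4+23/2·τ+0·τ²+-7/2·τ³=-151/128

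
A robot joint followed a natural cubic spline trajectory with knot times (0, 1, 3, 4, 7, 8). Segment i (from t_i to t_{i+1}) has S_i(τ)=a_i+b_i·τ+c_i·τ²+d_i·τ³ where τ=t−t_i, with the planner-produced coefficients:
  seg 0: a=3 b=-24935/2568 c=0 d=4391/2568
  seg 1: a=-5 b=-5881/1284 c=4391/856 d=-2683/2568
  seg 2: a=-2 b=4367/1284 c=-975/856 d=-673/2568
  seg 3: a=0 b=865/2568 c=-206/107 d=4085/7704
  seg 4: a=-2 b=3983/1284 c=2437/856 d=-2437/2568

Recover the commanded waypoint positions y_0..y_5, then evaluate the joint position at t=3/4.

y_0 = S_0(0) = a_0 = 3
y_1 = S_1(0) = a_1 = -5
y_2 = S_2(0) = a_2 = -2
y_3 = S_3(0) = a_3 = 0
y_4 = S_4(0) = a_4 = -2
y_5 = S_4(1) = 3
t_q=3/4 is in segment 0 (τ=3/4); S_0(τ)=-195089/54784

y_0=3 y_1=-5 y_2=-2 y_3=0 y_4=-2 y_5=3
S(3/4) = -195089/54784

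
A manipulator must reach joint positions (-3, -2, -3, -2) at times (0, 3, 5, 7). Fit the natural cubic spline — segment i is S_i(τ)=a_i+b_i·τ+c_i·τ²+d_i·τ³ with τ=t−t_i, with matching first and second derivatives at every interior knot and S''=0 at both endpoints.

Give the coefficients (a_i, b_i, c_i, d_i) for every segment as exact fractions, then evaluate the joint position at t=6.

Δ: Δ0=1/3, Δ1=-1/2, Δ2=1/2
row 1: diag=10, rhs=-5; c'=1/5, d'=-1/2
row 2: denom=8−2·1/5=38/5; d'=(6−2·-1/2)/(38/5)=35/38
back: M2=35/38
back: M1=-1/2−1/5·35/38=-13/19
M: M0=0, M1=-13/19, M2=35/38, M3=0
seg 0: a=-3, c=M0/2=0, d=(M1−M0)/(6·3)=-13/342, b=Δ0−h0·(2M0+M1)/6=77/114
seg 1: a=-2, c=M1/2=-13/38, d=(M2−M1)/(6·2)=61/456, b=Δ1−h1·(2M1+M2)/6=-20/57
seg 2: a=-3, c=M2/2=35/76, d=(M3−M2)/(6·2)=-35/456, b=Δ2−h2·(2M2+M3)/6=-13/114
t_q=6 → seg 2, τ=1; S=-3+-13/114·τ+35/76·τ²+-35/456·τ³=-415/152

  seg 0: a=-3 b=77/114 c=0 d=-13/342
  seg 1: a=-2 b=-20/57 c=-13/38 d=61/456
  seg 2: a=-3 b=-13/114 c=35/76 d=-35/456
S(6) = -415/152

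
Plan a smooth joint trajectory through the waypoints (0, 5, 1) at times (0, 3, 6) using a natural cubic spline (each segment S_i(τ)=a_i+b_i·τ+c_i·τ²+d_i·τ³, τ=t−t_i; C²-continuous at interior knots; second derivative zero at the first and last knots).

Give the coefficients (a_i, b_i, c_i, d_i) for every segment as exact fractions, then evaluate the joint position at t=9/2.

Δ: Δ0=5/3, Δ1=-4/3
row 1: diag=12, rhs=-18; c'=1/4, d'=-3/2
back: M1=-3/2
M: M0=0, M1=-3/2, M2=0
seg 0: a=0, c=M0/2=0, d=(M1−M0)/(6·3)=-1/12, b=Δ0−h0·(2M0+M1)/6=29/12
seg 1: a=5, c=M1/2=-3/4, d=(M2−M1)/(6·3)=1/12, b=Δ1−h1·(2M1+M2)/6=1/6
t_q=9/2 → seg 1, τ=3/2; S=5+1/6·τ+-3/4·τ²+1/12·τ³=123/32

  seg 0: a=0 b=29/12 c=0 d=-1/12
  seg 1: a=5 b=1/6 c=-3/4 d=1/12
S(9/2) = 123/32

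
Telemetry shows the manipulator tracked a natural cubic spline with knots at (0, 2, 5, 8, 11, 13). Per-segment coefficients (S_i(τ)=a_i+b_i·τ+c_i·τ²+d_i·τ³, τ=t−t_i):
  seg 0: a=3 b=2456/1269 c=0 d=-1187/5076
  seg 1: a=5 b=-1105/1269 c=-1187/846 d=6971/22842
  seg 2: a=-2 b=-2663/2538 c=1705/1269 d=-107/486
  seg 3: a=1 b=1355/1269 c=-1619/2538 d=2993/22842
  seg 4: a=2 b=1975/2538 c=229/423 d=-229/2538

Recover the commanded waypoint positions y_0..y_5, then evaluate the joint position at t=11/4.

y_0 = S_0(0) = a_0 = 3
y_1 = S_1(0) = a_1 = 5
y_2 = S_2(0) = a_2 = -2
y_3 = S_3(0) = a_3 = 1
y_4 = S_4(0) = a_4 = 2
y_5 = S_4(2) = 5
t_q=11/4 is in segment 1 (τ=3/4); S_1(τ)=66533/18048

y_0=3 y_1=5 y_2=-2 y_3=1 y_4=2 y_5=5
S(11/4) = 66533/18048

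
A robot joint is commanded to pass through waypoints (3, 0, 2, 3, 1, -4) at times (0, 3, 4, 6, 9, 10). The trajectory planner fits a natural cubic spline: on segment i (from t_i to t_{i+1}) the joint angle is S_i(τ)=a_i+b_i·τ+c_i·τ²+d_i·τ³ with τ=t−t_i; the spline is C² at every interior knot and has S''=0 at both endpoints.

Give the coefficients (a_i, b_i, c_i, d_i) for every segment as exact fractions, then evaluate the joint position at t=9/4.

Δ: Δ0=-1, Δ1=2, Δ2=1/2, Δ3=-2/3, Δ4=-5
row 1: diag=8, rhs=18; c'=1/8, d'=9/4
row 2: denom=6−1·1/8=47/8; d'=(-9−1·9/4)/(47/8)=-90/47
row 3: denom=10−2·16/47=438/47; d'=(-7−2·-90/47)/(438/47)=-149/438
row 4: denom=8−3·47/146=1027/146; d'=(-26−3·-149/438)/(1027/146)=-3647/1027
back: M4=-3647/1027
back: M3=-149/438−47/146·-3647/1027=2474/3081
back: M2=-90/47−16/47·2474/3081=-6742/3081
back: M1=9/4−1/8·-6742/3081=7775/3081
M: M0=0, M1=7775/3081, M2=-6742/3081, M3=2474/3081, M4=-3647/1027, M5=0
seg 0: a=3, c=M0/2=0, d=(M1−M0)/(6·3)=7775/55458, b=Δ0−h0·(2M0+M1)/6=-13937/6162
seg 1: a=0, c=M1/2=7775/6162, d=(M2−M1)/(6·1)=-1613/2054, b=Δ1−h1·(2M1+M2)/6=4694/3081
seg 2: a=2, c=M2/2=-3371/3081, d=(M3−M2)/(6·2)=256/1027, b=Δ2−h2·(2M2+M3)/6=10421/6162
seg 3: a=3, c=M3/2=1237/3081, d=(M4−M3)/(6·3)=-13415/55458, b=Δ3−h3·(2M3+M4)/6=145/474
seg 4: a=1, c=M4/2=-3647/2054, d=(M5−M4)/(6·1)=3647/6162, b=Δ4−h4·(2M4+M5)/6=-11758/3081
t_q=9/4 → seg 0, τ=9/4; S=3+-13937/6162·τ+0·τ²+7775/55458·τ³=-64683/131456

  seg 0: a=3 b=-13937/6162 c=0 d=7775/55458
  seg 1: a=0 b=4694/3081 c=7775/6162 d=-1613/2054
  seg 2: a=2 b=10421/6162 c=-3371/3081 d=256/1027
  seg 3: a=3 b=145/474 c=1237/3081 d=-13415/55458
  seg 4: a=1 b=-11758/3081 c=-3647/2054 d=3647/6162
S(9/4) = -64683/131456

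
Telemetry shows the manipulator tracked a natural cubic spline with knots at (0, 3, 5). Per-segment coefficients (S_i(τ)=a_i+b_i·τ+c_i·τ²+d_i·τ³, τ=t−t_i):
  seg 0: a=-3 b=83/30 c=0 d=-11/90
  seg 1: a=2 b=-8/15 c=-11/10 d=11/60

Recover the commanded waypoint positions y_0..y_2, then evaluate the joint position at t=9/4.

y_0 = S_0(0) = a_0 = -3
y_1 = S_1(0) = a_1 = 2
y_2 = S_1(2) = -2
t_q=9/4 is in segment 0 (τ=9/4); S_0(τ)=1173/640

y_0=-3 y_1=2 y_2=-2
S(9/4) = 1173/640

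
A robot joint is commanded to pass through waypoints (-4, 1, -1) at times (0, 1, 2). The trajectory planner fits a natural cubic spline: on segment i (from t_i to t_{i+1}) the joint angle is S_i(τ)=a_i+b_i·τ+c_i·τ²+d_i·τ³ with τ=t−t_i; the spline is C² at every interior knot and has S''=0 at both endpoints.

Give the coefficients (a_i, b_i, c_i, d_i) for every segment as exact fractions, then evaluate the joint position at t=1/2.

  seg 0: a=-4 b=27/4 c=0 d=-7/4
  seg 1: a=1 b=3/2 c=-21/4 d=7/4
S(1/2) = -27/32

Δ: Δ0=5, Δ1=-2
row 1: diag=4, rhs=-42; c'=1/4, d'=-21/2
back: M1=-21/2
M: M0=0, M1=-21/2, M2=0
seg 0: a=-4, c=M0/2=0, d=(M1−M0)/(6·1)=-7/4, b=Δ0−h0·(2M0+M1)/6=27/4
seg 1: a=1, c=M1/2=-21/4, d=(M2−M1)/(6·1)=7/4, b=Δ1−h1·(2M1+M2)/6=3/2
t_q=1/2 → seg 0, τ=1/2; S=-4+27/4·τ+0·τ²+-7/4·τ³=-27/32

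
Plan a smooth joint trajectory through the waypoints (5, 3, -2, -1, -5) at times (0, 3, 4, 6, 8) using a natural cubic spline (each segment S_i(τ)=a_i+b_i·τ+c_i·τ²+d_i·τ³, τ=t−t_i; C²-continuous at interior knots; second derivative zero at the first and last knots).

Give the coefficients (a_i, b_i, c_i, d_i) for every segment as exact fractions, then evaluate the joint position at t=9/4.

Δ: Δ0=-2/3, Δ1=-5, Δ2=1/2, Δ3=-2
row 1: diag=8, rhs=-26; c'=1/8, d'=-13/4
row 2: denom=6−1·1/8=47/8; d'=(33−1·-13/4)/(47/8)=290/47
row 3: denom=8−2·16/47=344/47; d'=(-15−2·290/47)/(344/47)=-1285/344
back: M3=-1285/344
back: M2=290/47−16/47·-1285/344=320/43
back: M1=-13/4−1/8·320/43=-719/172
M: M0=0, M1=-719/172, M2=320/43, M3=-1285/344, M4=0
seg 0: a=5, c=M0/2=0, d=(M1−M0)/(6·3)=-719/3096, b=Δ0−h0·(2M0+M1)/6=1469/1032
seg 1: a=3, c=M1/2=-719/344, d=(M2−M1)/(6·1)=1999/1032, b=Δ1−h1·(2M1+M2)/6=-2501/516
seg 2: a=-2, c=M2/2=160/43, d=(M3−M2)/(6·2)=-3845/4128, b=Δ2−h2·(2M2+M3)/6=-3319/1032
seg 3: a=-1, c=M3/2=-1285/688, d=(M4−M3)/(6·2)=1285/4128, b=Δ3−h3·(2M3+M4)/6=253/516
t_q=9/4 → seg 0, τ=9/4; S=5+1469/1032·τ+0·τ²+-719/3096·τ³=122353/22016

  seg 0: a=5 b=1469/1032 c=0 d=-719/3096
  seg 1: a=3 b=-2501/516 c=-719/344 d=1999/1032
  seg 2: a=-2 b=-3319/1032 c=160/43 d=-3845/4128
  seg 3: a=-1 b=253/516 c=-1285/688 d=1285/4128
S(9/4) = 122353/22016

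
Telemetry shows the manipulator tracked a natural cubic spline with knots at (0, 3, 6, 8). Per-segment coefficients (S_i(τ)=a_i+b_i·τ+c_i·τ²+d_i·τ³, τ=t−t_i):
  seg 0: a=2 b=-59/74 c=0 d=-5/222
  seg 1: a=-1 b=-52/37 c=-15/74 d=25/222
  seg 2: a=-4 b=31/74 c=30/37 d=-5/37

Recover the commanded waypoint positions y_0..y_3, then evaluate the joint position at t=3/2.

y_0 = S_0(0) = a_0 = 2
y_1 = S_1(0) = a_1 = -1
y_2 = S_2(0) = a_2 = -4
y_3 = S_2(2) = -1
t_q=3/2 is in segment 0 (τ=3/2); S_0(τ)=431/592

y_0=2 y_1=-1 y_2=-4 y_3=-1
S(3/2) = 431/592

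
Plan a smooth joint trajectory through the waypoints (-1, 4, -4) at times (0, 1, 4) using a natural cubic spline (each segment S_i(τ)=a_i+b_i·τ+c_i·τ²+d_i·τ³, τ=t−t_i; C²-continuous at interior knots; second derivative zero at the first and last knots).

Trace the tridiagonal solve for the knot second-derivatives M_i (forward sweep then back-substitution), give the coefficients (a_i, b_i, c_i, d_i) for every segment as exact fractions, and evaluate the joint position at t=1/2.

  seg 0: a=-1 b=143/24 c=0 d=-23/24
  seg 1: a=4 b=37/12 c=-23/8 d=23/72
S(1/2) = 119/64

Δ: Δ0=5, Δ1=-8/3
row 1: diag=8, rhs=-46; c'=3/8, d'=-23/4
back: M1=-23/4
M: M0=0, M1=-23/4, M2=0
seg 0: a=-1, c=M0/2=0, d=(M1−M0)/(6·1)=-23/24, b=Δ0−h0·(2M0+M1)/6=143/24
seg 1: a=4, c=M1/2=-23/8, d=(M2−M1)/(6·3)=23/72, b=Δ1−h1·(2M1+M2)/6=37/12
t_q=1/2 → seg 0, τ=1/2; S=-1+143/24·τ+0·τ²+-23/24·τ³=119/64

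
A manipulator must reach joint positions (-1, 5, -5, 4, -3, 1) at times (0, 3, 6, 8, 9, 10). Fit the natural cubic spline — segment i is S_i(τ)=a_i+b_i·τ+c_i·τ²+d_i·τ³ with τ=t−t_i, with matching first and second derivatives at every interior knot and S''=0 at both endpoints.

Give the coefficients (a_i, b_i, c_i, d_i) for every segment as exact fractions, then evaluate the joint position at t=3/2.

  seg 0: a=-1 b=21587/4722 c=0 d=-12143/42498
  seg 1: a=5 b=-7421/2361 c=-12143/4722 d=35531/42498
  seg 2: a=-5 b=18893/4722 c=3898/787 d=-11105/4722
  seg 3: a=4 b=-20815/4722 c=-7207/787 d=31003/4722
  seg 4: a=-3 b=-7145/2361 c=16589/1574 d=-16589/4722
S(3/2) = 61613/12592

Δ: Δ0=2, Δ1=-10/3, Δ2=9/2, Δ3=-7, Δ4=4
row 1: diag=12, rhs=-32; c'=1/4, d'=-8/3
row 2: denom=10−3·1/4=37/4; d'=(47−3·-8/3)/(37/4)=220/37
row 3: denom=6−2·8/37=206/37; d'=(-69−2·220/37)/(206/37)=-2993/206
row 4: denom=4−1·37/206=787/206; d'=(66−1·-2993/206)/(787/206)=16589/787
back: M4=16589/787
back: M3=-2993/206−37/206·16589/787=-14414/787
back: M2=220/37−8/37·-14414/787=7796/787
back: M1=-8/3−1/4·7796/787=-12143/2361
M: M0=0, M1=-12143/2361, M2=7796/787, M3=-14414/787, M4=16589/787, M5=0
seg 0: a=-1, c=M0/2=0, d=(M1−M0)/(6·3)=-12143/42498, b=Δ0−h0·(2M0+M1)/6=21587/4722
seg 1: a=5, c=M1/2=-12143/4722, d=(M2−M1)/(6·3)=35531/42498, b=Δ1−h1·(2M1+M2)/6=-7421/2361
seg 2: a=-5, c=M2/2=3898/787, d=(M3−M2)/(6·2)=-11105/4722, b=Δ2−h2·(2M2+M3)/6=18893/4722
seg 3: a=4, c=M3/2=-7207/787, d=(M4−M3)/(6·1)=31003/4722, b=Δ3−h3·(2M3+M4)/6=-20815/4722
seg 4: a=-3, c=M4/2=16589/1574, d=(M5−M4)/(6·1)=-16589/4722, b=Δ4−h4·(2M4+M5)/6=-7145/2361
t_q=3/2 → seg 0, τ=3/2; S=-1+21587/4722·τ+0·τ²+-12143/42498·τ³=61613/12592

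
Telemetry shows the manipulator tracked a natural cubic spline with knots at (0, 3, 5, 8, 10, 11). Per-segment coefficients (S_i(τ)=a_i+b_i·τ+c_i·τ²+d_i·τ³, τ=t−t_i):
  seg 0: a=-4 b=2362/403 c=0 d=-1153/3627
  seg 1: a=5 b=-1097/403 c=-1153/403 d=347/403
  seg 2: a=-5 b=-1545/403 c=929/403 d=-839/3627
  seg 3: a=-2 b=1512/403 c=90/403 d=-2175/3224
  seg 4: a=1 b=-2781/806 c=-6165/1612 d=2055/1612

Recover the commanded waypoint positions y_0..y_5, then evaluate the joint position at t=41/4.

y_0 = S_0(0) = a_0 = -4
y_1 = S_1(0) = a_1 = 5
y_2 = S_2(0) = a_2 = -5
y_3 = S_3(0) = a_3 = -2
y_4 = S_4(0) = a_4 = 1
y_5 = S_4(1) = -5
t_q=41/4 is in segment 4 (τ=1/4); S_4(τ)=-8429/103168

y_0=-4 y_1=5 y_2=-5 y_3=-2 y_4=1 y_5=-5
S(41/4) = -8429/103168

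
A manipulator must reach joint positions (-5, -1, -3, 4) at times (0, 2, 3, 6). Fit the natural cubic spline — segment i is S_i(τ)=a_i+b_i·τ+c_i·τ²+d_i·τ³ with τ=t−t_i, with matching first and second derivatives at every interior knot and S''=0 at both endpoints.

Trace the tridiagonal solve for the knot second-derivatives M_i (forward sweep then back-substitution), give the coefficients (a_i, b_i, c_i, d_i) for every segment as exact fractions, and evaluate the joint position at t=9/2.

  seg 0: a=-5 b=500/141 c=0 d=-109/282
  seg 1: a=-1 b=-154/141 c=-109/47 d=199/141
  seg 2: a=-3 b=-211/141 c=90/47 d=-10/47
S(9/2) = -311/188

Δ: Δ0=2, Δ1=-2, Δ2=7/3
row 1: diag=6, rhs=-24; c'=1/6, d'=-4
row 2: denom=8−1·1/6=47/6; d'=(26−1·-4)/(47/6)=180/47
back: M2=180/47
back: M1=-4−1/6·180/47=-218/47
M: M0=0, M1=-218/47, M2=180/47, M3=0
seg 0: a=-5, c=M0/2=0, d=(M1−M0)/(6·2)=-109/282, b=Δ0−h0·(2M0+M1)/6=500/141
seg 1: a=-1, c=M1/2=-109/47, d=(M2−M1)/(6·1)=199/141, b=Δ1−h1·(2M1+M2)/6=-154/141
seg 2: a=-3, c=M2/2=90/47, d=(M3−M2)/(6·3)=-10/47, b=Δ2−h2·(2M2+M3)/6=-211/141
t_q=9/2 → seg 2, τ=3/2; S=-3+-211/141·τ+90/47·τ²+-10/47·τ³=-311/188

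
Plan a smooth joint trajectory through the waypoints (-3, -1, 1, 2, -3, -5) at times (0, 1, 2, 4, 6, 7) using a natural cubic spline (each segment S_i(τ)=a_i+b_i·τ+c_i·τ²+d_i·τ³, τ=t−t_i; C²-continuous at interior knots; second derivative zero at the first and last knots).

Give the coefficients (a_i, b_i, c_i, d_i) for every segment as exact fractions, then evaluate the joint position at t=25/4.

Δ: Δ0=2, Δ1=2, Δ2=1/2, Δ3=-5/2, Δ4=-2
row 1: diag=4, rhs=0; c'=1/4, d'=0
row 2: denom=6−1·1/4=23/4; d'=(-9−1·0)/(23/4)=-36/23
row 3: denom=8−2·8/23=168/23; d'=(-18−2·-36/23)/(168/23)=-57/28
row 4: denom=6−2·23/84=229/42; d'=(3−2·-57/28)/(229/42)=297/229
back: M4=297/229
back: M3=-57/28−23/84·297/229=-1095/458
back: M2=-36/23−8/23·-1095/458=-168/229
back: M1=0−1/4·-168/229=42/229
M: M0=0, M1=42/229, M2=-168/229, M3=-1095/458, M4=297/229, M5=0
seg 0: a=-3, c=M0/2=0, d=(M1−M0)/(6·1)=7/229, b=Δ0−h0·(2M0+M1)/6=451/229
seg 1: a=-1, c=M1/2=21/229, d=(M2−M1)/(6·1)=-35/229, b=Δ1−h1·(2M1+M2)/6=472/229
seg 2: a=1, c=M2/2=-84/229, d=(M3−M2)/(6·2)=-253/1832, b=Δ2−h2·(2M2+M3)/6=409/229
seg 3: a=2, c=M3/2=-1095/916, d=(M4−M3)/(6·2)=563/1832, b=Δ3−h3·(2M3+M4)/6=-613/458
seg 4: a=-3, c=M4/2=297/458, d=(M5−M4)/(6·1)=-99/458, b=Δ4−h4·(2M4+M5)/6=-557/229
t_q=25/4 → seg 4, τ=1/4; S=-3+-557/229·τ+297/458·τ²+-99/458·τ³=-104671/29312

  seg 0: a=-3 b=451/229 c=0 d=7/229
  seg 1: a=-1 b=472/229 c=21/229 d=-35/229
  seg 2: a=1 b=409/229 c=-84/229 d=-253/1832
  seg 3: a=2 b=-613/458 c=-1095/916 d=563/1832
  seg 4: a=-3 b=-557/229 c=297/458 d=-99/458
S(25/4) = -104671/29312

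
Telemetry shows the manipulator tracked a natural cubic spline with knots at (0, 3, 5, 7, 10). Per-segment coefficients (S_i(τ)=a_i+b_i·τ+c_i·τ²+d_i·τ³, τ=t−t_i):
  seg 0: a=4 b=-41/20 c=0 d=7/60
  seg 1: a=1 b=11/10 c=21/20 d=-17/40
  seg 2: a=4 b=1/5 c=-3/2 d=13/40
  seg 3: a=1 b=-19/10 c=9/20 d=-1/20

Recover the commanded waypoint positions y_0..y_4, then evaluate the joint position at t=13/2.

y_0=4 y_1=1 y_2=4 y_3=1 y_4=-2
S(13/2) = 647/320

y_0 = S_0(0) = a_0 = 4
y_1 = S_1(0) = a_1 = 1
y_2 = S_2(0) = a_2 = 4
y_3 = S_3(0) = a_3 = 1
y_4 = S_3(3) = -2
t_q=13/2 is in segment 2 (τ=3/2); S_2(τ)=647/320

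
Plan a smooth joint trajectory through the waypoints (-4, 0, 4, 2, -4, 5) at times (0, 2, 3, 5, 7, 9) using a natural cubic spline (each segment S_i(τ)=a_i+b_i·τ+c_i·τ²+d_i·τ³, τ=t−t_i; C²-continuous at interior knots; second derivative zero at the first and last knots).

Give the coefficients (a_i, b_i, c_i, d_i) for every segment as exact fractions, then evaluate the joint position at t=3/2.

Δ: Δ0=2, Δ1=4, Δ2=-1, Δ3=-3, Δ4=9/2
row 1: diag=6, rhs=12; c'=1/6, d'=2
row 2: denom=6−1·1/6=35/6; d'=(-30−1·2)/(35/6)=-192/35
row 3: denom=8−2·12/35=256/35; d'=(-12−2·-192/35)/(256/35)=-9/64
row 4: denom=8−2·35/128=477/64; d'=(45−2·-9/64)/(477/64)=322/53
back: M4=322/53
back: M3=-9/64−35/128·322/53=-191/106
back: M2=-192/35−12/35·-191/106=-258/53
back: M1=2−1/6·-258/53=149/53
M: M0=0, M1=149/53, M2=-258/53, M3=-191/106, M4=322/53, M5=0
seg 0: a=-4, c=M0/2=0, d=(M1−M0)/(6·2)=149/636, b=Δ0−h0·(2M0+M1)/6=169/159
seg 1: a=0, c=M1/2=149/106, d=(M2−M1)/(6·1)=-407/318, b=Δ1−h1·(2M1+M2)/6=616/159
seg 2: a=4, c=M2/2=-129/53, d=(M3−M2)/(6·2)=325/1272, b=Δ2−h2·(2M2+M3)/6=905/318
seg 3: a=2, c=M3/2=-191/212, d=(M4−M3)/(6·2)=835/1272, b=Δ3−h3·(2M3+M4)/6=-608/159
seg 4: a=-4, c=M4/2=161/53, d=(M5−M4)/(6·2)=-161/318, b=Δ4−h4·(2M4+M5)/6=143/318
t_q=3/2 → seg 0, τ=3/2; S=-4+169/159·τ+0·τ²+149/636·τ³=-2739/1696

  seg 0: a=-4 b=169/159 c=0 d=149/636
  seg 1: a=0 b=616/159 c=149/106 d=-407/318
  seg 2: a=4 b=905/318 c=-129/53 d=325/1272
  seg 3: a=2 b=-608/159 c=-191/212 d=835/1272
  seg 4: a=-4 b=143/318 c=161/53 d=-161/318
S(3/2) = -2739/1696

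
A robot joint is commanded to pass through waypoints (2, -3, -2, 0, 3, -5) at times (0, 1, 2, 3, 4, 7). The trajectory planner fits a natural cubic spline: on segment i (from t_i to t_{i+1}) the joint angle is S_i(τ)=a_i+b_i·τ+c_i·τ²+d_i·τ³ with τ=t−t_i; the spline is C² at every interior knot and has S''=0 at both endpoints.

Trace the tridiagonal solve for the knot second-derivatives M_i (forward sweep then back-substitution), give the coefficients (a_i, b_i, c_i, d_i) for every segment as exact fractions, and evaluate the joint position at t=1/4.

  seg 0: a=2 b=-8531/1299 c=0 d=2036/1299
  seg 1: a=-3 b=-2423/1299 c=2036/433 d=-2386/1299
  seg 2: a=-2 b=2635/1299 c=-350/433 d=1013/1299
  seg 3: a=0 b=3574/1299 c=663/433 d=-1666/1299
  seg 4: a=3 b=2554/1299 c=-1003/433 d=1003/3897
S(1/4) = 2651/6928

Δ: Δ0=-5, Δ1=1, Δ2=2, Δ3=3, Δ4=-8/3
row 1: diag=4, rhs=36; c'=1/4, d'=9
row 2: denom=4−1·1/4=15/4; d'=(6−1·9)/(15/4)=-4/5
row 3: denom=4−1·4/15=56/15; d'=(6−1·-4/5)/(56/15)=51/28
row 4: denom=8−1·15/56=433/56; d'=(-34−1·51/28)/(433/56)=-2006/433
back: M4=-2006/433
back: M3=51/28−15/56·-2006/433=1326/433
back: M2=-4/5−4/15·1326/433=-700/433
back: M1=9−1/4·-700/433=4072/433
M: M0=0, M1=4072/433, M2=-700/433, M3=1326/433, M4=-2006/433, M5=0
seg 0: a=2, c=M0/2=0, d=(M1−M0)/(6·1)=2036/1299, b=Δ0−h0·(2M0+M1)/6=-8531/1299
seg 1: a=-3, c=M1/2=2036/433, d=(M2−M1)/(6·1)=-2386/1299, b=Δ1−h1·(2M1+M2)/6=-2423/1299
seg 2: a=-2, c=M2/2=-350/433, d=(M3−M2)/(6·1)=1013/1299, b=Δ2−h2·(2M2+M3)/6=2635/1299
seg 3: a=0, c=M3/2=663/433, d=(M4−M3)/(6·1)=-1666/1299, b=Δ3−h3·(2M3+M4)/6=3574/1299
seg 4: a=3, c=M4/2=-1003/433, d=(M5−M4)/(6·3)=1003/3897, b=Δ4−h4·(2M4+M5)/6=2554/1299
t_q=1/4 → seg 0, τ=1/4; S=2+-8531/1299·τ+0·τ²+2036/1299·τ³=2651/6928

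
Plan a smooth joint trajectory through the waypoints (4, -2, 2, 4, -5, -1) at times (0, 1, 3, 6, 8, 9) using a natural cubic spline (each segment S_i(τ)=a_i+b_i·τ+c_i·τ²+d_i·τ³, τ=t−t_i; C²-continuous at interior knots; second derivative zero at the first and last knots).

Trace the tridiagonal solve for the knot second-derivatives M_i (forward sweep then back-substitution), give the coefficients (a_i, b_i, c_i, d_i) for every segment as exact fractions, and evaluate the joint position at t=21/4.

Δ: Δ0=-6, Δ1=2, Δ2=2/3, Δ3=-9/2, Δ4=4
row 1: diag=6, rhs=48; c'=1/3, d'=8
row 2: denom=10−2·1/3=28/3; d'=(-8−2·8)/(28/3)=-18/7
row 3: denom=10−3·9/28=253/28; d'=(-31−3·-18/7)/(253/28)=-652/253
row 4: denom=6−2·56/253=1406/253; d'=(51−2·-652/253)/(1406/253)=14207/1406
back: M4=14207/1406
back: M3=-652/253−56/253·14207/1406=-3384/703
back: M2=-18/7−9/28·-3384/703=-720/703
back: M1=8−1/3·-720/703=5864/703
M: M0=0, M1=5864/703, M2=-720/703, M3=-3384/703, M4=14207/1406, M5=0
seg 0: a=4, c=M0/2=0, d=(M1−M0)/(6·1)=2932/2109, b=Δ0−h0·(2M0+M1)/6=-15586/2109
seg 1: a=-2, c=M1/2=2932/703, d=(M2−M1)/(6·2)=-1646/2109, b=Δ1−h1·(2M1+M2)/6=-6790/2109
seg 2: a=2, c=M2/2=-360/703, d=(M3−M2)/(6·3)=-4/19, b=Δ2−h2·(2M2+M3)/6=8642/2109
seg 3: a=4, c=M3/2=-1692/703, d=(M4−M3)/(6·2)=20975/16872, b=Δ3−h3·(2M3+M4)/6=-9826/2109
seg 4: a=-5, c=M4/2=14207/2812, d=(M5−M4)/(6·1)=-14207/8436, b=Δ4−h4·(2M4+M5)/6=2665/4218
t_q=21/4 → seg 2, τ=9/4; S=2+8642/2109·τ+-360/703·τ²+-4/19·τ³=70067/11248

  seg 0: a=4 b=-15586/2109 c=0 d=2932/2109
  seg 1: a=-2 b=-6790/2109 c=2932/703 d=-1646/2109
  seg 2: a=2 b=8642/2109 c=-360/703 d=-4/19
  seg 3: a=4 b=-9826/2109 c=-1692/703 d=20975/16872
  seg 4: a=-5 b=2665/4218 c=14207/2812 d=-14207/8436
S(21/4) = 70067/11248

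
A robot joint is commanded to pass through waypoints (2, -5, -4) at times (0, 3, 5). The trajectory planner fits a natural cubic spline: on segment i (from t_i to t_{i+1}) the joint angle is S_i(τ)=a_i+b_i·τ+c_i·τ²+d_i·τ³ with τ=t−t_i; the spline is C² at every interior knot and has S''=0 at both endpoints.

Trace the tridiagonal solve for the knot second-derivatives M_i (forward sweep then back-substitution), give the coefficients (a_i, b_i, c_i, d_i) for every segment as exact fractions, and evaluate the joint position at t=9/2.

Δ: Δ0=-7/3, Δ1=1/2
row 1: diag=10, rhs=17; c'=1/5, d'=17/10
back: M1=17/10
M: M0=0, M1=17/10, M2=0
seg 0: a=2, c=M0/2=0, d=(M1−M0)/(6·3)=17/180, b=Δ0−h0·(2M0+M1)/6=-191/60
seg 1: a=-5, c=M1/2=17/20, d=(M2−M1)/(6·2)=-17/120, b=Δ1−h1·(2M1+M2)/6=-19/30
t_q=9/2 → seg 1, τ=3/2; S=-5+-19/30·τ+17/20·τ²+-17/120·τ³=-289/64

  seg 0: a=2 b=-191/60 c=0 d=17/180
  seg 1: a=-5 b=-19/30 c=17/20 d=-17/120
S(9/2) = -289/64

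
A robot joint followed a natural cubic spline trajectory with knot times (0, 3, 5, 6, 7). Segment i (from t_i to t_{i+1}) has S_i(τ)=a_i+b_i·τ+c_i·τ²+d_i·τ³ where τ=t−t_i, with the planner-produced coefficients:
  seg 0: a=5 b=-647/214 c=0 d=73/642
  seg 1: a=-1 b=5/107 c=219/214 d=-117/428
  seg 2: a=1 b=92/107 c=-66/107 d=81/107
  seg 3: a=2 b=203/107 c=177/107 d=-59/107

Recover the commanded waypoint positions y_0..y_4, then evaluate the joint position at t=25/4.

y_0=5 y_1=-1 y_2=1 y_3=2 y_4=5
S(25/4) = 17593/6848

y_0 = S_0(0) = a_0 = 5
y_1 = S_1(0) = a_1 = -1
y_2 = S_2(0) = a_2 = 1
y_3 = S_3(0) = a_3 = 2
y_4 = S_3(1) = 5
t_q=25/4 is in segment 3 (τ=1/4); S_3(τ)=17593/6848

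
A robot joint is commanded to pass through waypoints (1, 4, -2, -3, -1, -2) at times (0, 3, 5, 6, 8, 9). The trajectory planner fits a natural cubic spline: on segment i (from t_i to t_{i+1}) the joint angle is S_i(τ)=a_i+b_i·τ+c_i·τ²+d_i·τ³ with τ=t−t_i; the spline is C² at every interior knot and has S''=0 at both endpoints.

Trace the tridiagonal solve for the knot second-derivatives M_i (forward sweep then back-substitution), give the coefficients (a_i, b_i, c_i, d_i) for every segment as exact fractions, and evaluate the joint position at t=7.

Δ: Δ0=1, Δ1=-3, Δ2=-1, Δ3=1, Δ4=-1
row 1: diag=10, rhs=-24; c'=1/5, d'=-12/5
row 2: denom=6−2·1/5=28/5; d'=(12−2·-12/5)/(28/5)=3
row 3: denom=6−1·5/28=163/28; d'=(12−1·3)/(163/28)=252/163
row 4: denom=6−2·56/163=866/163; d'=(-12−2·252/163)/(866/163)=-1230/433
back: M4=-1230/433
back: M3=252/163−56/163·-1230/433=1092/433
back: M2=3−5/28·1092/433=1104/433
back: M1=-12/5−1/5·1104/433=-1260/433
M: M0=0, M1=-1260/433, M2=1104/433, M3=1092/433, M4=-1230/433, M5=0
seg 0: a=1, c=M0/2=0, d=(M1−M0)/(6·3)=-70/433, b=Δ0−h0·(2M0+M1)/6=1063/433
seg 1: a=4, c=M1/2=-630/433, d=(M2−M1)/(6·2)=197/433, b=Δ1−h1·(2M1+M2)/6=-827/433
seg 2: a=-2, c=M2/2=552/433, d=(M3−M2)/(6·1)=-2/433, b=Δ2−h2·(2M2+M3)/6=-983/433
seg 3: a=-3, c=M3/2=546/433, d=(M4−M3)/(6·2)=-387/866, b=Δ3−h3·(2M3+M4)/6=115/433
seg 4: a=-1, c=M4/2=-615/433, d=(M5−M4)/(6·1)=205/433, b=Δ4−h4·(2M4+M5)/6=-23/433
t_q=7 → seg 3, τ=1; S=-3+115/433·τ+546/433·τ²+-387/866·τ³=-1663/866

  seg 0: a=1 b=1063/433 c=0 d=-70/433
  seg 1: a=4 b=-827/433 c=-630/433 d=197/433
  seg 2: a=-2 b=-983/433 c=552/433 d=-2/433
  seg 3: a=-3 b=115/433 c=546/433 d=-387/866
  seg 4: a=-1 b=-23/433 c=-615/433 d=205/433
S(7) = -1663/866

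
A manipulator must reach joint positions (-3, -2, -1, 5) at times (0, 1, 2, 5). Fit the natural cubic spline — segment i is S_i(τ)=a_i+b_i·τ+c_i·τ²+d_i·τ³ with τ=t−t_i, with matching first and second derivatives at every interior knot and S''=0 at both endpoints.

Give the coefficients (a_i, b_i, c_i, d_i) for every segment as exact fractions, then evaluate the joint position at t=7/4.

  seg 0: a=-3 b=32/31 c=0 d=-1/31
  seg 1: a=-2 b=29/31 c=-3/31 d=5/31
  seg 2: a=-1 b=38/31 c=12/31 d=-4/93
S(7/4) = -2549/1984

Δ: Δ0=1, Δ1=1, Δ2=2
row 1: diag=4, rhs=0; c'=1/4, d'=0
row 2: denom=8−1·1/4=31/4; d'=(6−1·0)/(31/4)=24/31
back: M2=24/31
back: M1=0−1/4·24/31=-6/31
M: M0=0, M1=-6/31, M2=24/31, M3=0
seg 0: a=-3, c=M0/2=0, d=(M1−M0)/(6·1)=-1/31, b=Δ0−h0·(2M0+M1)/6=32/31
seg 1: a=-2, c=M1/2=-3/31, d=(M2−M1)/(6·1)=5/31, b=Δ1−h1·(2M1+M2)/6=29/31
seg 2: a=-1, c=M2/2=12/31, d=(M3−M2)/(6·3)=-4/93, b=Δ2−h2·(2M2+M3)/6=38/31
t_q=7/4 → seg 1, τ=3/4; S=-2+29/31·τ+-3/31·τ²+5/31·τ³=-2549/1984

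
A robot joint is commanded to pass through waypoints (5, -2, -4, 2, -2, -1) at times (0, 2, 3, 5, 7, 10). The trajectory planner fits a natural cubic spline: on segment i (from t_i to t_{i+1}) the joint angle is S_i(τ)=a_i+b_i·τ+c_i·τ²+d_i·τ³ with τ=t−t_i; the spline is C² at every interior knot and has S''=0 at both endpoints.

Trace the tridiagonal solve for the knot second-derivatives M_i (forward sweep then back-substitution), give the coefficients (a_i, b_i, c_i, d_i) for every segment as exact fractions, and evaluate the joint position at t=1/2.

Δ: Δ0=-7/2, Δ1=-2, Δ2=3, Δ3=-2, Δ4=1/3
row 1: diag=6, rhs=9; c'=1/6, d'=3/2
row 2: denom=6−1·1/6=35/6; d'=(30−1·3/2)/(35/6)=171/35
row 3: denom=8−2·12/35=256/35; d'=(-30−2·171/35)/(256/35)=-87/16
row 4: denom=10−2·35/128=605/64; d'=(14−2·-87/16)/(605/64)=1592/605
back: M4=1592/605
back: M3=-87/16−35/128·1592/605=-745/121
back: M2=171/35−12/35·-745/121=4233/605
back: M1=3/2−1/6·4233/605=202/605
M: M0=0, M1=202/605, M2=4233/605, M3=-745/121, M4=1592/605, M5=0
seg 0: a=5, c=M0/2=0, d=(M1−M0)/(6·2)=101/3630, b=Δ0−h0·(2M0+M1)/6=-13109/3630
seg 1: a=-2, c=M1/2=101/605, d=(M2−M1)/(6·1)=4031/3630, b=Δ1−h1·(2M1+M2)/6=-11897/3630
seg 2: a=-4, c=M2/2=4233/1210, d=(M3−M2)/(6·2)=-3979/3630, b=Δ2−h2·(2M2+M3)/6=64/165
seg 3: a=2, c=M3/2=-745/242, d=(M4−M3)/(6·2)=5317/7260, b=Δ3−h3·(2M3+M4)/6=2228/1815
seg 4: a=-2, c=M4/2=796/605, d=(M5−M4)/(6·3)=-796/5445, b=Δ4−h4·(2M4+M5)/6=-4171/1815
t_q=1/2 → seg 0, τ=1/2; S=5+-13109/3630·τ+0·τ²+101/3630·τ³=6191/1936

  seg 0: a=5 b=-13109/3630 c=0 d=101/3630
  seg 1: a=-2 b=-11897/3630 c=101/605 d=4031/3630
  seg 2: a=-4 b=64/165 c=4233/1210 d=-3979/3630
  seg 3: a=2 b=2228/1815 c=-745/242 d=5317/7260
  seg 4: a=-2 b=-4171/1815 c=796/605 d=-796/5445
S(1/2) = 6191/1936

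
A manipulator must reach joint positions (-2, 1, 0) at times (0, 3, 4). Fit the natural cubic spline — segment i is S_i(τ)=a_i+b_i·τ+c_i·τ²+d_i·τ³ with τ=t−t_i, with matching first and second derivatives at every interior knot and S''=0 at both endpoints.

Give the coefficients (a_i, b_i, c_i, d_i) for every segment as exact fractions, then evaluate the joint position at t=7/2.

Δ: Δ0=1, Δ1=-1
row 1: diag=8, rhs=-12; c'=1/8, d'=-3/2
back: M1=-3/2
M: M0=0, M1=-3/2, M2=0
seg 0: a=-2, c=M0/2=0, d=(M1−M0)/(6·3)=-1/12, b=Δ0−h0·(2M0+M1)/6=7/4
seg 1: a=1, c=M1/2=-3/4, d=(M2−M1)/(6·1)=1/4, b=Δ1−h1·(2M1+M2)/6=-1/2
t_q=7/2 → seg 1, τ=1/2; S=1+-1/2·τ+-3/4·τ²+1/4·τ³=19/32

  seg 0: a=-2 b=7/4 c=0 d=-1/12
  seg 1: a=1 b=-1/2 c=-3/4 d=1/4
S(7/2) = 19/32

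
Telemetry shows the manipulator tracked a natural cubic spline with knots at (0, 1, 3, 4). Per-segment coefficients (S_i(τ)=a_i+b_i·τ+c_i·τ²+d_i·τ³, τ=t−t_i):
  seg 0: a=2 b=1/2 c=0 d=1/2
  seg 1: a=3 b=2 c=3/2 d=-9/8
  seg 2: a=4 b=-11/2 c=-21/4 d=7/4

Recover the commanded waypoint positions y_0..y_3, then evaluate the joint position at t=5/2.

y_0=2 y_1=3 y_2=4 y_3=-5
S(5/2) = 357/64

y_0 = S_0(0) = a_0 = 2
y_1 = S_1(0) = a_1 = 3
y_2 = S_2(0) = a_2 = 4
y_3 = S_2(1) = -5
t_q=5/2 is in segment 1 (τ=3/2); S_1(τ)=357/64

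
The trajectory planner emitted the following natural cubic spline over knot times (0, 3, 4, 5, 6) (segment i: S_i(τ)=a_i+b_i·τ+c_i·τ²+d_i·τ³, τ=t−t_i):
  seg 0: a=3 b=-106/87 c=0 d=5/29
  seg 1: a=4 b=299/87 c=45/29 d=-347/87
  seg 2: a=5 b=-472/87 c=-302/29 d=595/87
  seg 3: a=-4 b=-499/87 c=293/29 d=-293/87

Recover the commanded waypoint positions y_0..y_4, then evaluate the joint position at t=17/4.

y_0=3 y_1=4 y_2=5 y_3=-4 y_4=-3
S(17/4) = 5753/1856

y_0 = S_0(0) = a_0 = 3
y_1 = S_1(0) = a_1 = 4
y_2 = S_2(0) = a_2 = 5
y_3 = S_3(0) = a_3 = -4
y_4 = S_3(1) = -3
t_q=17/4 is in segment 2 (τ=1/4); S_2(τ)=5753/1856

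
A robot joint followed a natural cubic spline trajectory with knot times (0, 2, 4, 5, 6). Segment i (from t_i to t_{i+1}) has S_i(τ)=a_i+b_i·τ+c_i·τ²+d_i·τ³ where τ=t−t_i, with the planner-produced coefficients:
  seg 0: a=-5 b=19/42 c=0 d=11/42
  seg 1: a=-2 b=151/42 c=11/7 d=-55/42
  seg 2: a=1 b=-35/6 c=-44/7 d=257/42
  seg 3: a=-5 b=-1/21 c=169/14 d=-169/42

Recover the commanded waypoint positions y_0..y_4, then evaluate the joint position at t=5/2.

y_0=-5 y_1=-2 y_2=1 y_3=-5 y_4=3
S(5/2) = 3/112

y_0 = S_0(0) = a_0 = -5
y_1 = S_1(0) = a_1 = -2
y_2 = S_2(0) = a_2 = 1
y_3 = S_3(0) = a_3 = -5
y_4 = S_3(1) = 3
t_q=5/2 is in segment 1 (τ=1/2); S_1(τ)=3/112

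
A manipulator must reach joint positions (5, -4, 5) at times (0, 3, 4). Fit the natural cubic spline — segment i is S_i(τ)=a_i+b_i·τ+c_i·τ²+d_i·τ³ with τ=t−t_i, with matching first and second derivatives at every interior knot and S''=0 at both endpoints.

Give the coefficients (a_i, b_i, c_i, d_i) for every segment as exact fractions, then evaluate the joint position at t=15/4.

Δ: Δ0=-3, Δ1=9
row 1: diag=8, rhs=72; c'=1/8, d'=9
back: M1=9
M: M0=0, M1=9, M2=0
seg 0: a=5, c=M0/2=0, d=(M1−M0)/(6·3)=1/2, b=Δ0−h0·(2M0+M1)/6=-15/2
seg 1: a=-4, c=M1/2=9/2, d=(M2−M1)/(6·1)=-3/2, b=Δ1−h1·(2M1+M2)/6=6
t_q=15/4 → seg 1, τ=3/4; S=-4+6·τ+9/2·τ²+-3/2·τ³=307/128

  seg 0: a=5 b=-15/2 c=0 d=1/2
  seg 1: a=-4 b=6 c=9/2 d=-3/2
S(15/4) = 307/128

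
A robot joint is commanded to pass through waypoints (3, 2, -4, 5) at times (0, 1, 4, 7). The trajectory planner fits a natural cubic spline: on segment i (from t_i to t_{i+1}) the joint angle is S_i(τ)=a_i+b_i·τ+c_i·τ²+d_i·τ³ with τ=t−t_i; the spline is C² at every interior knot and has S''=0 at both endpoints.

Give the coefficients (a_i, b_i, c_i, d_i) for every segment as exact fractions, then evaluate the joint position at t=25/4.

Δ: Δ0=-1, Δ1=-2, Δ2=3
row 1: diag=8, rhs=-6; c'=3/8, d'=-3/4
row 2: denom=12−3·3/8=87/8; d'=(30−3·-3/4)/(87/8)=86/29
back: M2=86/29
back: M1=-3/4−3/8·86/29=-54/29
M: M0=0, M1=-54/29, M2=86/29, M3=0
seg 0: a=3, c=M0/2=0, d=(M1−M0)/(6·1)=-9/29, b=Δ0−h0·(2M0+M1)/6=-20/29
seg 1: a=2, c=M1/2=-27/29, d=(M2−M1)/(6·3)=70/261, b=Δ1−h1·(2M1+M2)/6=-47/29
seg 2: a=-4, c=M2/2=43/29, d=(M3−M2)/(6·3)=-43/261, b=Δ2−h2·(2M2+M3)/6=1/29
t_q=25/4 → seg 2, τ=9/4; S=-4+1/29·τ+43/29·τ²+-43/261·τ³=3169/1856

  seg 0: a=3 b=-20/29 c=0 d=-9/29
  seg 1: a=2 b=-47/29 c=-27/29 d=70/261
  seg 2: a=-4 b=1/29 c=43/29 d=-43/261
S(25/4) = 3169/1856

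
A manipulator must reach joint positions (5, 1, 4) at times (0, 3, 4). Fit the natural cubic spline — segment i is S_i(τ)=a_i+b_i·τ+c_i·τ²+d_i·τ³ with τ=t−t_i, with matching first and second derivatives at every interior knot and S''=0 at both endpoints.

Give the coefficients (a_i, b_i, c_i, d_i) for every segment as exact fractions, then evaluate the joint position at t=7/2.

  seg 0: a=5 b=-71/24 c=0 d=13/72
  seg 1: a=1 b=23/12 c=13/8 d=-13/24
S(7/2) = 147/64

Δ: Δ0=-4/3, Δ1=3
row 1: diag=8, rhs=26; c'=1/8, d'=13/4
back: M1=13/4
M: M0=0, M1=13/4, M2=0
seg 0: a=5, c=M0/2=0, d=(M1−M0)/(6·3)=13/72, b=Δ0−h0·(2M0+M1)/6=-71/24
seg 1: a=1, c=M1/2=13/8, d=(M2−M1)/(6·1)=-13/24, b=Δ1−h1·(2M1+M2)/6=23/12
t_q=7/2 → seg 1, τ=1/2; S=1+23/12·τ+13/8·τ²+-13/24·τ³=147/64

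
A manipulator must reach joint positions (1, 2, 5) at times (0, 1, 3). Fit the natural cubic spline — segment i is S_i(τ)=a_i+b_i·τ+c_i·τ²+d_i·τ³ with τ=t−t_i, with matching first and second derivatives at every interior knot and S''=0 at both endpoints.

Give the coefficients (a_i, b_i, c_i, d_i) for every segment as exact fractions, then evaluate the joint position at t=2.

Δ: Δ0=1, Δ1=3/2
row 1: diag=6, rhs=3; c'=1/3, d'=1/2
back: M1=1/2
M: M0=0, M1=1/2, M2=0
seg 0: a=1, c=M0/2=0, d=(M1−M0)/(6·1)=1/12, b=Δ0−h0·(2M0+M1)/6=11/12
seg 1: a=2, c=M1/2=1/4, d=(M2−M1)/(6·2)=-1/24, b=Δ1−h1·(2M1+M2)/6=7/6
t_q=2 → seg 1, τ=1; S=2+7/6·τ+1/4·τ²+-1/24·τ³=27/8

  seg 0: a=1 b=11/12 c=0 d=1/12
  seg 1: a=2 b=7/6 c=1/4 d=-1/24
S(2) = 27/8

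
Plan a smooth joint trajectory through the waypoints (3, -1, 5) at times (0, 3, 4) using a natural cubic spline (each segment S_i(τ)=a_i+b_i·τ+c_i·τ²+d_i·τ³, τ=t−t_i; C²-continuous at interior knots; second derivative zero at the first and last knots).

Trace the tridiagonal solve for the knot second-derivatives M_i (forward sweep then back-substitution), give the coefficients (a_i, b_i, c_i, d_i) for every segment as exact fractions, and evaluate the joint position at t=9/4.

  seg 0: a=3 b=-49/12 c=0 d=11/36
  seg 1: a=-1 b=25/6 c=11/4 d=-11/12
S(9/4) = -693/256

Δ: Δ0=-4/3, Δ1=6
row 1: diag=8, rhs=44; c'=1/8, d'=11/2
back: M1=11/2
M: M0=0, M1=11/2, M2=0
seg 0: a=3, c=M0/2=0, d=(M1−M0)/(6·3)=11/36, b=Δ0−h0·(2M0+M1)/6=-49/12
seg 1: a=-1, c=M1/2=11/4, d=(M2−M1)/(6·1)=-11/12, b=Δ1−h1·(2M1+M2)/6=25/6
t_q=9/4 → seg 0, τ=9/4; S=3+-49/12·τ+0·τ²+11/36·τ³=-693/256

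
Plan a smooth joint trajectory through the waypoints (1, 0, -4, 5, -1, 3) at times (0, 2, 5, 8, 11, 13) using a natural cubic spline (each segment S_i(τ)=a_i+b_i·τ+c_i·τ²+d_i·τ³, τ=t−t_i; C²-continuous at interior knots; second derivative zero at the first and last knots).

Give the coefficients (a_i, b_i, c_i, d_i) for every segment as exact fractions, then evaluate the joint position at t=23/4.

Δ: Δ0=-1/2, Δ1=-4/3, Δ2=3, Δ3=-2, Δ4=2
row 1: diag=10, rhs=-5; c'=3/10, d'=-1/2
row 2: denom=12−3·3/10=111/10; d'=(26−3·-1/2)/(111/10)=275/111
row 3: denom=12−3·10/37=414/37; d'=(-30−3·275/111)/(414/37)=-1385/414
row 4: denom=10−3·37/138=423/46; d'=(24−3·-1385/414)/(423/46)=4697/1269
back: M4=4697/1269
back: M3=-1385/414−37/138·4697/1269=-16514/3807
back: M2=275/111−10/37·-16514/3807=13895/3807
back: M1=-1/2−3/10·13895/3807=-2024/1269
M: M0=0, M1=-2024/1269, M2=13895/3807, M3=-16514/3807, M4=4697/1269, M5=0
seg 0: a=1, c=M0/2=0, d=(M1−M0)/(6·2)=-506/3807, b=Δ0−h0·(2M0+M1)/6=241/7614
seg 1: a=0, c=M1/2=-1012/1269, d=(M2−M1)/(6·3)=19967/68526, b=Δ1−h1·(2M1+M2)/6=-11903/7614
seg 2: a=-4, c=M2/2=13895/7614, d=(M3−M2)/(6·3)=-647/1458, b=Δ2−h2·(2M2+M3)/6=5783/3807
seg 3: a=5, c=M3/2=-8257/3807, d=(M4−M3)/(6·3)=30605/68526, b=Δ3−h3·(2M3+M4)/6=3709/7614
seg 4: a=-1, c=M4/2=4697/2538, d=(M5−M4)/(6·2)=-4697/15228, b=Δ4−h4·(2M4+M5)/6=-1780/3807
t_q=23/4 → seg 2, τ=3/4; S=-4+5783/3807·τ+13895/7614·τ²+-647/1458·τ³=-109447/54144

  seg 0: a=1 b=241/7614 c=0 d=-506/3807
  seg 1: a=0 b=-11903/7614 c=-1012/1269 d=19967/68526
  seg 2: a=-4 b=5783/3807 c=13895/7614 d=-647/1458
  seg 3: a=5 b=3709/7614 c=-8257/3807 d=30605/68526
  seg 4: a=-1 b=-1780/3807 c=4697/2538 d=-4697/15228
S(23/4) = -109447/54144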